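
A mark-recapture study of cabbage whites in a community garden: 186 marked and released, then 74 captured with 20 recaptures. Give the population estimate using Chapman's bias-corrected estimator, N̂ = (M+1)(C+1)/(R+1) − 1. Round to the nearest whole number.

N̂ = (186+1)(74+1)/(20+1) − 1 = 187·75/21 − 1
= 14025/21 − 1 ≈ 667.9 − 1 ≈ 666.9 → 667

N ≈ 667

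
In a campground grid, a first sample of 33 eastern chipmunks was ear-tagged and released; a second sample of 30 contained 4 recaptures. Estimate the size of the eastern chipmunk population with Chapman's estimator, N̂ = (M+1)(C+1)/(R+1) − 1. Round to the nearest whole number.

N ≈ 210

N̂ = (33+1)(30+1)/(4+1) − 1 = 34·31/5 − 1
= 1054/5 − 1 ≈ 210.8 − 1 ≈ 209.8 → 210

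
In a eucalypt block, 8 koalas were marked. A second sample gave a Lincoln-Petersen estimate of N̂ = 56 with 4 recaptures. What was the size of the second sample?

C = 28

From N = M·C/R: C = N·R / M = 56·4 / 8 = 224 / 8 = 28.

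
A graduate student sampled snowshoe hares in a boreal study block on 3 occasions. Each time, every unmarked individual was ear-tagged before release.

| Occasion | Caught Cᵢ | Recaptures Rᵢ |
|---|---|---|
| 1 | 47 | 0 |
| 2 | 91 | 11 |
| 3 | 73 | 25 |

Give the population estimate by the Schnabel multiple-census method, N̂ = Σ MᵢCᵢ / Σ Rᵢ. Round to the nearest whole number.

N ≈ 376

Marked at large before each occasion: Mᵢ = Σⱼ<ᵢ (Cⱼ − Rⱼ) → M1=0, M2=47, M3=127
Σ MᵢCᵢ = 0·47 + 47·91 + 127·73 = 0 + 4277 + 9271 = 13548
Σ Rᵢ = 0 + 11 + 25 = 36
N̂ = 13548 / 36 ≈ 376.3 → 376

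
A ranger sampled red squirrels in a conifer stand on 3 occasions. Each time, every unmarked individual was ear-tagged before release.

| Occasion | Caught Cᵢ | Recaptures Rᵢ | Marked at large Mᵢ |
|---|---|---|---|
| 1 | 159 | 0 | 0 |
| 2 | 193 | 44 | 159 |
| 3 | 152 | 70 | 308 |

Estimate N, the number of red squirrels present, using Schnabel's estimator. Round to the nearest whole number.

N ≈ 680

Σ MᵢCᵢ = 0·159 + 159·193 + 308·152 = 0 + 30687 + 46816 = 77503
Σ Rᵢ = 0 + 44 + 70 = 114
N̂ = 77503 / 114 ≈ 679.9 → 680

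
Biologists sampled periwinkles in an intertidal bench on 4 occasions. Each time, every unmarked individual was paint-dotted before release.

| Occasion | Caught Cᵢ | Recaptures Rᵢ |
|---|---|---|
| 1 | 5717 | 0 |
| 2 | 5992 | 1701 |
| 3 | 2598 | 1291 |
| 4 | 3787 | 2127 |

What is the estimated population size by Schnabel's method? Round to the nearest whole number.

N ≈ 20,142

Marked at large before each occasion: Mᵢ = Σⱼ<ᵢ (Cⱼ − Rⱼ) → M1=0, M2=5717, M3=10008, M4=11315
Σ MᵢCᵢ = 0·5717 + 5717·5992 + 10008·2598 + 11315·3787 = 0 + 34256264 + 26000784 + 42849905 = 103106953
Σ Rᵢ = 0 + 1701 + 1291 + 2127 = 5119
N̂ = 103106953 / 5119 ≈ 20142.0 → 20142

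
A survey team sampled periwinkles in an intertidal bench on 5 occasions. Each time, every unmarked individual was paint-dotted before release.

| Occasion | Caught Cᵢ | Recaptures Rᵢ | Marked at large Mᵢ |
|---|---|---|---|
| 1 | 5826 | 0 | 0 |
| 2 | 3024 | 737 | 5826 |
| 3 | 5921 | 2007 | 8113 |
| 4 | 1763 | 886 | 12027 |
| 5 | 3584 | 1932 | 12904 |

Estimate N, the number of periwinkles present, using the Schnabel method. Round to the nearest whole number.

Σ MᵢCᵢ = 0·5826 + 5826·3024 + 8113·5921 + 12027·1763 + 12904·3584 = 0 + 17617824 + 48037073 + 21203601 + 46247936 = 133106434
Σ Rᵢ = 0 + 737 + 2007 + 886 + 1932 = 5562
N̂ = 133106434 / 5562 ≈ 23931.4 → 23931

N ≈ 23,931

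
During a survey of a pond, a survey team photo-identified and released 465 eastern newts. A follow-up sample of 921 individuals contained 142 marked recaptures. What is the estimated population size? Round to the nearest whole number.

N ≈ 3016

Lincoln-Petersen assumes M/N = R/C, so N = M·C / R.
N = (465 × 921) / 142 = 428265 / 142 ≈ 3016.0 → 3016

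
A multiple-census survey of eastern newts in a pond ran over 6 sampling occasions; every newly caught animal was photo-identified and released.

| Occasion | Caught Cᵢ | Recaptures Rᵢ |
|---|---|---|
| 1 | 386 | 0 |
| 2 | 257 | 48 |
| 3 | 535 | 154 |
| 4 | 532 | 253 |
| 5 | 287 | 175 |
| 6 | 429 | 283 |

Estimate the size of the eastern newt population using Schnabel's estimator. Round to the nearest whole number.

N ≈ 2063

Marked at large before each occasion: Mᵢ = Σⱼ<ᵢ (Cⱼ − Rⱼ) → M1=0, M2=386, M3=595, M4=976, M5=1255, M6=1367
Σ MᵢCᵢ = 0·386 + 386·257 + 595·535 + 976·532 + 1255·287 + 1367·429 = 0 + 99202 + 318325 + 519232 + 360185 + 586443 = 1883387
Σ Rᵢ = 0 + 48 + 154 + 253 + 175 + 283 = 913
N̂ = 1883387 / 913 ≈ 2062.9 → 2063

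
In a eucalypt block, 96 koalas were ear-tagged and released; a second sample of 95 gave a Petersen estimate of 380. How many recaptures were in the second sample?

R = 24

From N = M·C/R: R = M·C / N = 96·95 / 380 = 9120 / 380 = 24.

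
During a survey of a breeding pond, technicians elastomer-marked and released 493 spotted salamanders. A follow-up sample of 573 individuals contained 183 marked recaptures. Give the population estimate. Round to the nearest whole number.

N ≈ 1544

Lincoln-Petersen assumes M/N = R/C, so N = M·C / R.
N = (493 × 573) / 183 = 282489 / 183 ≈ 1543.7 → 1544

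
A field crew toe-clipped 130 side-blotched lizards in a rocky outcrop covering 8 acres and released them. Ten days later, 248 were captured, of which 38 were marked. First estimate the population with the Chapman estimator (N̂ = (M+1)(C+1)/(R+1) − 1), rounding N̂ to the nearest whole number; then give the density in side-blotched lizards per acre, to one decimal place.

N̂ = 131·249/39 − 1 = 32619/39 − 1 ≈ 835.4 → 835
Density = N̂ / area = 835 / 8 ≈ 104.38 → 104.4 per acre

density ≈ 104.4 side-blotched lizards per acre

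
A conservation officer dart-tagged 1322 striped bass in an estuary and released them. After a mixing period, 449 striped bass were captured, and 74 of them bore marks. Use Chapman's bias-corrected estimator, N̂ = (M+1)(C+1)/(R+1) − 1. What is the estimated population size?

N = 7937

N̂ = (1322+1)(449+1)/(74+1) − 1 = 1323·450/75 − 1
= 595350/75 − 1 = 7938 − 1 = 7937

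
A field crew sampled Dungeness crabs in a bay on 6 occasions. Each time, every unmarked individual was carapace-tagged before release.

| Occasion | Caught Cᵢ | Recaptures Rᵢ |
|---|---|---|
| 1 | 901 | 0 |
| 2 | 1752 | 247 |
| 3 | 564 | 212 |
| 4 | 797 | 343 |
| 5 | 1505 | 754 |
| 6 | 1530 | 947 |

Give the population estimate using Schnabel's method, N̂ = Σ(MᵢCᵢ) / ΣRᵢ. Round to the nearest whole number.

N ≈ 6405

Marked at large before each occasion: Mᵢ = Σⱼ<ᵢ (Cⱼ − Rⱼ) → M1=0, M2=901, M3=2406, M4=2758, M5=3212, M6=3963
Σ MᵢCᵢ = 0·901 + 901·1752 + 2406·564 + 2758·797 + 3212·1505 + 3963·1530 = 0 + 1578552 + 1356984 + 2198126 + 4834060 + 6063390 = 16031112
Σ Rᵢ = 0 + 247 + 212 + 343 + 754 + 947 = 2503
N̂ = 16031112 / 2503 ≈ 6404.8 → 6405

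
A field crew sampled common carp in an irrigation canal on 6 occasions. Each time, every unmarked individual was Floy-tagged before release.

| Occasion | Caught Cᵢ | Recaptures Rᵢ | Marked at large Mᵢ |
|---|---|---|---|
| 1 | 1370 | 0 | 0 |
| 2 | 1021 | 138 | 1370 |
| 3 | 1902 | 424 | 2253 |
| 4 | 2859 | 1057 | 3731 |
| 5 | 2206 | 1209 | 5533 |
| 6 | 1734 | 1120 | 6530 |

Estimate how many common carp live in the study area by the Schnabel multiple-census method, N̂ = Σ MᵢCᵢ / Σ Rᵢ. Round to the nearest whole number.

Σ MᵢCᵢ = 0·1370 + 1370·1021 + 2253·1902 + 3731·2859 + 5533·2206 + 6530·1734 = 0 + 1398770 + 4285206 + 10666929 + 12205798 + 11323020 = 39879723
Σ Rᵢ = 0 + 138 + 424 + 1057 + 1209 + 1120 = 3948
N̂ = 39879723 / 3948 ≈ 10101.2 → 10101

N ≈ 10,101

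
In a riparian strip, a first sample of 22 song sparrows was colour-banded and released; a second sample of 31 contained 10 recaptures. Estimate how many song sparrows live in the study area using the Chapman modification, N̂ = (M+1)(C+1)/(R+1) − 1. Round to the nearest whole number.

N ≈ 66

N̂ = (22+1)(31+1)/(10+1) − 1 = 23·32/11 − 1
= 736/11 − 1 ≈ 66.9 − 1 ≈ 65.9 → 66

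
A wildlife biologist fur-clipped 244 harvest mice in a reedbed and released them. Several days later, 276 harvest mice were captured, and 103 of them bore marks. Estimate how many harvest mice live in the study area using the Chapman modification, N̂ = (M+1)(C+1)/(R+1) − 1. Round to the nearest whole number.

N̂ = (244+1)(276+1)/(103+1) − 1 = 245·277/104 − 1
= 67865/104 − 1 ≈ 652.5 − 1 ≈ 651.5 → 652

N ≈ 652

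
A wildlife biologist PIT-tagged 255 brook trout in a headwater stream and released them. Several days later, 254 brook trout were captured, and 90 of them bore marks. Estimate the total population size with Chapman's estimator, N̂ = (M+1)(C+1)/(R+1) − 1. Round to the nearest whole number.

N̂ = (255+1)(254+1)/(90+1) − 1 = 256·255/91 − 1
= 65280/91 − 1 ≈ 717.4 − 1 ≈ 716.4 → 716

N ≈ 716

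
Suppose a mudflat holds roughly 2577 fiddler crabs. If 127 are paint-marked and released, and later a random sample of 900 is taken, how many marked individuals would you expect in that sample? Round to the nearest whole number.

expected recaptures ≈ 44

The marked fraction of the population is 127/2577, so in a sample of 900 expect C·(M/N) marked.
E[R] = 127 × 900 / 2577 = 114300 / 2577 ≈ 44.4 → 44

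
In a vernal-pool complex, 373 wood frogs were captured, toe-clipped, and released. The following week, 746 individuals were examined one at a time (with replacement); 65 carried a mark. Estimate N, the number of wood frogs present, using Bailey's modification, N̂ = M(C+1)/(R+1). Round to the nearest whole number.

N̂ = 373·(746+1)/(65+1) = 373·747/66 = 278631/66 ≈ 4221.7 → 4222

N ≈ 4222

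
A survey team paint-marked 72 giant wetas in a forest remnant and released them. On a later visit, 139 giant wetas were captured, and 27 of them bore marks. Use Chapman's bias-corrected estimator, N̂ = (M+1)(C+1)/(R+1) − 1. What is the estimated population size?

N = 364

N̂ = (72+1)(139+1)/(27+1) − 1 = 73·140/28 − 1
= 10220/28 − 1 = 365 − 1 = 364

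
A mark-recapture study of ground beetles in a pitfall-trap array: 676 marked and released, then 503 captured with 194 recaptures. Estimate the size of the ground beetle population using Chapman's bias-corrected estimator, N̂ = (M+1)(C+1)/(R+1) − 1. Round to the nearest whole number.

N̂ = (676+1)(503+1)/(194+1) − 1 = 677·504/195 − 1
= 341208/195 − 1 ≈ 1749.8 − 1 ≈ 1748.8 → 1749

N ≈ 1749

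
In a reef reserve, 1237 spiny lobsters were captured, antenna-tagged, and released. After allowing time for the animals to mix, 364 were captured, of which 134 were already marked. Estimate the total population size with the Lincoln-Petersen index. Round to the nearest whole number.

N ≈ 3360

N = (1237 × 364) / 134 = 450268 / 134 ≈ 3360.2 → 3360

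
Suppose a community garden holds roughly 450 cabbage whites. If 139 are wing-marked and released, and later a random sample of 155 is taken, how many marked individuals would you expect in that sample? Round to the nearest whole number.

expected recaptures ≈ 48

Expected recaptures E[R] = M·C / N.
E[R] = 139 × 155 / 450 = 21545 / 450 ≈ 47.9 → 48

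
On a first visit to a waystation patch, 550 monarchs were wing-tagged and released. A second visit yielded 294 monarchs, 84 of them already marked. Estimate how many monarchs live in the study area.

N = 1925

If marked individuals mix randomly, R/C ≈ M/N, giving N ≈ M·C/R.
N = (550 × 294) / 84 = 161700 / 84 = 1925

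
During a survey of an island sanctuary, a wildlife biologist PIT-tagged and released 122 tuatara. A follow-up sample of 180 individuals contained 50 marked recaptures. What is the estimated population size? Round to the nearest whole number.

N = (122 × 180) / 50 = 21960 / 50 ≈ 439.2 → 439

N ≈ 439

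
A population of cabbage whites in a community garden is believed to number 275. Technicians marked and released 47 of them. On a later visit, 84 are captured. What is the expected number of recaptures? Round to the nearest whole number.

expected recaptures ≈ 14

Expected recaptures E[R] = M·C / N.
E[R] = 47 × 84 / 275 = 3948 / 275 ≈ 14.4 → 14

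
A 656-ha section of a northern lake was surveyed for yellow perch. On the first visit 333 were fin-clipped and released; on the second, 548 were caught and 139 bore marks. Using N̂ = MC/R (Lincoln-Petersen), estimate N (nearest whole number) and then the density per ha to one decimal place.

N̂ = 333·548/139 = 182484/139 ≈ 1312.8 → 1313
Density = N̂ / area = 1313 / 656 ≈ 2.00 → 2.0 per ha

density ≈ 2.0 yellow perch per ha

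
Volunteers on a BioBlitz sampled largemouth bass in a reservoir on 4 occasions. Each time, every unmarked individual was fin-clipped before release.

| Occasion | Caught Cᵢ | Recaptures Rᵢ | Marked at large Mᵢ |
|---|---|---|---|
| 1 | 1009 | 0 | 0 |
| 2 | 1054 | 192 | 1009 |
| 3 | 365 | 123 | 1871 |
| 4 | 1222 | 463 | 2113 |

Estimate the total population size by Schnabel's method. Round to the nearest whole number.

N ≈ 5564

Σ MᵢCᵢ = 0·1009 + 1009·1054 + 1871·365 + 2113·1222 = 0 + 1063486 + 682915 + 2582086 = 4328487
Σ Rᵢ = 0 + 192 + 123 + 463 = 778
N̂ = 4328487 / 778 ≈ 5563.6 → 5564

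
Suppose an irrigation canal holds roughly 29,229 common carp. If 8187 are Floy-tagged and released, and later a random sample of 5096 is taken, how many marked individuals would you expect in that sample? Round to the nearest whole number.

The marked fraction of the population is 8187/29229, so in a sample of 5096 expect C·(M/N) marked.
E[R] = 8187 × 5096 / 29229 = 41720952 / 29229 ≈ 1427.4 → 1427

expected recaptures ≈ 1427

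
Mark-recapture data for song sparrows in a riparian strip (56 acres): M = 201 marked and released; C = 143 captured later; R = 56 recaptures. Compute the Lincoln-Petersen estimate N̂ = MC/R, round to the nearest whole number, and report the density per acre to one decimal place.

N̂ = 201·143/56 = 28743/56 ≈ 513.3 → 513
Density = N̂ / area = 513 / 56 ≈ 9.16 → 9.2 per acre

density ≈ 9.2 song sparrows per acre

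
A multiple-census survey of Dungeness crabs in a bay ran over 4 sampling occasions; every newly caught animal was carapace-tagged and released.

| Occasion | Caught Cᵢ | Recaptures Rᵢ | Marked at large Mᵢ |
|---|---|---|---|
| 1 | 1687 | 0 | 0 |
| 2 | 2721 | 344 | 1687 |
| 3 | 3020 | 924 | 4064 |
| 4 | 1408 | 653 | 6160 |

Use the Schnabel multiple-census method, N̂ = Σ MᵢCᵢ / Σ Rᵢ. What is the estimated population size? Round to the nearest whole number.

N ≈ 13,294

Σ MᵢCᵢ = 0·1687 + 1687·2721 + 4064·3020 + 6160·1408 = 0 + 4590327 + 12273280 + 8673280 = 25536887
Σ Rᵢ = 0 + 344 + 924 + 653 = 1921
N̂ = 25536887 / 1921 ≈ 13293.5 → 13294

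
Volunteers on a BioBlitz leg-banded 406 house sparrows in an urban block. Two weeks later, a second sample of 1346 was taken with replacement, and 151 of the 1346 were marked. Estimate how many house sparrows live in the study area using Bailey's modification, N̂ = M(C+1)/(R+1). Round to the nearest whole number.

N ≈ 3598

N̂ = 406·(1346+1)/(151+1) = 406·1347/152 = 546882/152 ≈ 3597.9 → 3598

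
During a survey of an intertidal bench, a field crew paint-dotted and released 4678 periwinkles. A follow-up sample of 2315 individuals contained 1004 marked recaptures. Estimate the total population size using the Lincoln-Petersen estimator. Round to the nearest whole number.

N ≈ 10,786

N = (4678 × 2315) / 1004 = 10829570 / 1004 ≈ 10786.4 → 10786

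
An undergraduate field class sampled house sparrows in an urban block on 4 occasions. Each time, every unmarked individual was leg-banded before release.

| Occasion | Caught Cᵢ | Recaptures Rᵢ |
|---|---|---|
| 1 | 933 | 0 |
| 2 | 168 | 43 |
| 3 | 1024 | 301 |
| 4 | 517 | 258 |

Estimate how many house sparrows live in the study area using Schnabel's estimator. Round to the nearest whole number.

Marked at large before each occasion: Mᵢ = Σⱼ<ᵢ (Cⱼ − Rⱼ) → M1=0, M2=933, M3=1058, M4=1781
Σ MᵢCᵢ = 0·933 + 933·168 + 1058·1024 + 1781·517 = 0 + 156744 + 1083392 + 920777 = 2160913
Σ Rᵢ = 0 + 43 + 301 + 258 = 602
N̂ = 2160913 / 602 ≈ 3589.6 → 3590

N ≈ 3590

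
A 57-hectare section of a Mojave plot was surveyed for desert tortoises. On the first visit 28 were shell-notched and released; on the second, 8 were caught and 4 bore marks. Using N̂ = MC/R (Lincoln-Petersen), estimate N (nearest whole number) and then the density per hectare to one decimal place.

N̂ = 28·8/4 = 224/4 = 56
Density = N̂ / area = 56 / 57 ≈ 0.98 → 1.0 per hectare

density ≈ 1.0 desert tortoises per hectare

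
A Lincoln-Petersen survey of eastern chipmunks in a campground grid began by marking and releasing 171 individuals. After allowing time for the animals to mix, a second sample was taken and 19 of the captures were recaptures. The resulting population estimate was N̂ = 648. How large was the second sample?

From N = M·C/R: C = N·R / M = 648·19 / 171 = 12312 / 171 = 72.

C = 72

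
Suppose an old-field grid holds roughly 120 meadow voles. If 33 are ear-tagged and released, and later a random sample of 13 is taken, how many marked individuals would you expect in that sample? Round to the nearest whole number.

Expected recaptures E[R] = M·C / N.
E[R] = 33 × 13 / 120 = 429 / 120 ≈ 3.6 → 4

expected recaptures ≈ 4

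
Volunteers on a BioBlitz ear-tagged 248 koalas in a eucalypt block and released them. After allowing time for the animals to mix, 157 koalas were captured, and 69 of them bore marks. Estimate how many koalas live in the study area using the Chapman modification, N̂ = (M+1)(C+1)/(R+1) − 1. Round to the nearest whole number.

N̂ = (248+1)(157+1)/(69+1) − 1 = 249·158/70 − 1
= 39342/70 − 1 ≈ 562.0 − 1 ≈ 561.0 → 561

N ≈ 561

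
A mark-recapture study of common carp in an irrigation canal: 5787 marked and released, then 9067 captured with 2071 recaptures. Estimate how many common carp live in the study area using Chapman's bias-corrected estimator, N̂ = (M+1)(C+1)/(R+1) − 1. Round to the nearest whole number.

N ≈ 25,330

N̂ = (5787+1)(9067+1)/(2071+1) − 1 = 5788·9068/2072 − 1
= 52485584/2072 − 1 ≈ 25330.9 − 1 ≈ 25329.9 → 25330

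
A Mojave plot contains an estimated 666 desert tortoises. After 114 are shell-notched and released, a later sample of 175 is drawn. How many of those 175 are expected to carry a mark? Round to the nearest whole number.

The marked fraction of the population is 114/666, so in a sample of 175 expect C·(M/N) marked.
E[R] = 114 × 175 / 666 = 19950 / 666 ≈ 30.0 → 30

expected recaptures ≈ 30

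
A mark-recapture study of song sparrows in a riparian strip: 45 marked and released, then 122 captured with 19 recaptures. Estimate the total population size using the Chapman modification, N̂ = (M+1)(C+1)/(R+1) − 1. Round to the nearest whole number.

N ≈ 282

N̂ = (45+1)(122+1)/(19+1) − 1 = 46·123/20 − 1
= 5658/20 − 1 ≈ 282.9 − 1 ≈ 281.9 → 282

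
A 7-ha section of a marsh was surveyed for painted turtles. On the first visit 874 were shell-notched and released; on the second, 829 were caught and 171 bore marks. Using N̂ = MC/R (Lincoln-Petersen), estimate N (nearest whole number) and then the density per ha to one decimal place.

N̂ = 874·829/171 = 724546/171 ≈ 4237.1 → 4237
Density = N̂ / area = 4237 / 7 ≈ 605.29 → 605.3 per ha

density ≈ 605.3 painted turtles per ha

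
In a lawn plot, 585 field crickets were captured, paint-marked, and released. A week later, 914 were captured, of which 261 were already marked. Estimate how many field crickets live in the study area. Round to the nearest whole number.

N ≈ 2049

N = (585 × 914) / 261 = 534690 / 261 ≈ 2048.6 → 2049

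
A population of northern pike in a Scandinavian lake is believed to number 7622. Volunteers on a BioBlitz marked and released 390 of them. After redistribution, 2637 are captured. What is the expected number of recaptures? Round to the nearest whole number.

expected recaptures ≈ 135

Expected recaptures E[R] = M·C / N.
E[R] = 390 × 2637 / 7622 = 1028430 / 7622 ≈ 134.9 → 135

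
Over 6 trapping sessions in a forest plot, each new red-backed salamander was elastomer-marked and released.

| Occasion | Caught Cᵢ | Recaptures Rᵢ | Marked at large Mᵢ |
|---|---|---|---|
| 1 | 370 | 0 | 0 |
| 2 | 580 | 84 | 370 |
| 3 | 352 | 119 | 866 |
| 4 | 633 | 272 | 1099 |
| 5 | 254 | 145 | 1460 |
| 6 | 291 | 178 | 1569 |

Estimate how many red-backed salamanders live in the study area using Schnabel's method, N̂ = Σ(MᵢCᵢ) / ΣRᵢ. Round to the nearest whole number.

N ≈ 2560

Σ MᵢCᵢ = 0·370 + 370·580 + 866·352 + 1099·633 + 1460·254 + 1569·291 = 0 + 214600 + 304832 + 695667 + 370840 + 456579 = 2042518
Σ Rᵢ = 0 + 84 + 119 + 272 + 145 + 178 = 798
N̂ = 2042518 / 798 ≈ 2559.5 → 2560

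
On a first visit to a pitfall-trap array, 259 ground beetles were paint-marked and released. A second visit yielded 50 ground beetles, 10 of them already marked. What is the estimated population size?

If marked individuals mix randomly, R/C ≈ M/N, giving N ≈ M·C/R.
N = (259 × 50) / 10 = 12950 / 10 = 1295

N = 1295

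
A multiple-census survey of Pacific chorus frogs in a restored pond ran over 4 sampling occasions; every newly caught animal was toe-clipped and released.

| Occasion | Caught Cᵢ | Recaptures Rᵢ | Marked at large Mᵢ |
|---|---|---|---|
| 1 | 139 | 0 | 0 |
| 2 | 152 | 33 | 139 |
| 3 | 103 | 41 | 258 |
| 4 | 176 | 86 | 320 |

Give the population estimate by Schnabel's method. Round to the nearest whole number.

N ≈ 650

Σ MᵢCᵢ = 0·139 + 139·152 + 258·103 + 320·176 = 0 + 21128 + 26574 + 56320 = 104022
Σ Rᵢ = 0 + 33 + 41 + 86 = 160
N̂ = 104022 / 160 ≈ 650.1 → 650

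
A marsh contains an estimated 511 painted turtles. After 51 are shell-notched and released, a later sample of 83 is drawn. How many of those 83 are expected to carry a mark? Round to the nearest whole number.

The marked fraction of the population is 51/511, so in a sample of 83 expect C·(M/N) marked.
E[R] = 51 × 83 / 511 = 4233 / 511 ≈ 8.3 → 8

expected recaptures ≈ 8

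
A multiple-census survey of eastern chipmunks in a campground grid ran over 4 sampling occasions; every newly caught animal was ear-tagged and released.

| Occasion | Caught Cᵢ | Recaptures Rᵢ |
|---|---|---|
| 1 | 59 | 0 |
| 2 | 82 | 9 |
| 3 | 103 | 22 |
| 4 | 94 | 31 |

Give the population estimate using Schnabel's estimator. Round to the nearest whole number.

N ≈ 620

Marked at large before each occasion: Mᵢ = Σⱼ<ᵢ (Cⱼ − Rⱼ) → M1=0, M2=59, M3=132, M4=213
Σ MᵢCᵢ = 0·59 + 59·82 + 132·103 + 213·94 = 0 + 4838 + 13596 + 20022 = 38456
Σ Rᵢ = 0 + 9 + 22 + 31 = 62
N̂ = 38456 / 62 ≈ 620.3 → 620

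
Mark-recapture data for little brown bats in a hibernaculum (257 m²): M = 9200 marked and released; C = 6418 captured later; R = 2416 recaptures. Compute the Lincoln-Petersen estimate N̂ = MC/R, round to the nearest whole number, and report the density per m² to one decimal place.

N̂ = 9200·6418/2416 = 59045600/2416 ≈ 24439.4 → 24439
Density = N̂ / area = 24439 / 257 ≈ 95.09 → 95.1 per m²

density ≈ 95.1 little brown bats per m²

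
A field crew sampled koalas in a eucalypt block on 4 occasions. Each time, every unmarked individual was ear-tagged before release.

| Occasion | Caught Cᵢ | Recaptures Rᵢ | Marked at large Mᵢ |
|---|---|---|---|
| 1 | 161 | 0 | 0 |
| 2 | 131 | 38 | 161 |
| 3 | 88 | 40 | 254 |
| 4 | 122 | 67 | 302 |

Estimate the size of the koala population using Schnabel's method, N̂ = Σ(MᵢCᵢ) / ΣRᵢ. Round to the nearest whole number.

Σ MᵢCᵢ = 0·161 + 161·131 + 254·88 + 302·122 = 0 + 21091 + 22352 + 36844 = 80287
Σ Rᵢ = 0 + 38 + 40 + 67 = 145
N̂ = 80287 / 145 ≈ 553.7 → 554

N ≈ 554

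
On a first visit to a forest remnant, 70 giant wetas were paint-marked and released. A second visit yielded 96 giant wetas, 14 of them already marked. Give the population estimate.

N = 480

N = (70 × 96) / 14 = 6720 / 14 = 480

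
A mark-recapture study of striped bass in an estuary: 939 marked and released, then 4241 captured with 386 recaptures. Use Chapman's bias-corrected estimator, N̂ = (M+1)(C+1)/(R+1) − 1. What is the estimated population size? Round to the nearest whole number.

N̂ = (939+1)(4241+1)/(386+1) − 1 = 940·4242/387 − 1
= 3987480/387 − 1 ≈ 10303.6 − 1 ≈ 10302.6 → 10303

N ≈ 10,303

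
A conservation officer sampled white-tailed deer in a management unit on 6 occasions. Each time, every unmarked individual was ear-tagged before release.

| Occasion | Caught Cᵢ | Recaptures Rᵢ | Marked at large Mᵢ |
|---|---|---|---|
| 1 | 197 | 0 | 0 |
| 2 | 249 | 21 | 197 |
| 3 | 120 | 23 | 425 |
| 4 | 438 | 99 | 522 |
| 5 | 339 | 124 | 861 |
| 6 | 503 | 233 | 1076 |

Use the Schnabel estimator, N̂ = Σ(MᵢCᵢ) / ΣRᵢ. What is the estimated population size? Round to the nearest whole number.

N ≈ 2324

Σ MᵢCᵢ = 0·197 + 197·249 + 425·120 + 522·438 + 861·339 + 1076·503 = 0 + 49053 + 51000 + 228636 + 291879 + 541228 = 1161796
Σ Rᵢ = 0 + 21 + 23 + 99 + 124 + 233 = 500
N̂ = 1161796 / 500 ≈ 2323.6 → 2324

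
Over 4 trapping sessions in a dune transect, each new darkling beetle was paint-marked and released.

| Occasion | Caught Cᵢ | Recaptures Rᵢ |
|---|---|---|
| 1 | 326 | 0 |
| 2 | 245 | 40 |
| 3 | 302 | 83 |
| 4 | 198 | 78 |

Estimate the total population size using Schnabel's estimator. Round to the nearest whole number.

Marked at large before each occasion: Mᵢ = Σⱼ<ᵢ (Cⱼ − Rⱼ) → M1=0, M2=326, M3=531, M4=750
Σ MᵢCᵢ = 0·326 + 326·245 + 531·302 + 750·198 = 0 + 79870 + 160362 + 148500 = 388732
Σ Rᵢ = 0 + 40 + 83 + 78 = 201
N̂ = 388732 / 201 ≈ 1934.0 → 1934

N ≈ 1934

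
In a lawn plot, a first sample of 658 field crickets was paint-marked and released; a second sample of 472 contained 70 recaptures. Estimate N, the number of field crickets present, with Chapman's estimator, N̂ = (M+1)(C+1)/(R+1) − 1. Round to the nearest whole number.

N̂ = (658+1)(472+1)/(70+1) − 1 = 659·473/71 − 1
= 311707/71 − 1 ≈ 4390.2 − 1 ≈ 4389.2 → 4389

N ≈ 4389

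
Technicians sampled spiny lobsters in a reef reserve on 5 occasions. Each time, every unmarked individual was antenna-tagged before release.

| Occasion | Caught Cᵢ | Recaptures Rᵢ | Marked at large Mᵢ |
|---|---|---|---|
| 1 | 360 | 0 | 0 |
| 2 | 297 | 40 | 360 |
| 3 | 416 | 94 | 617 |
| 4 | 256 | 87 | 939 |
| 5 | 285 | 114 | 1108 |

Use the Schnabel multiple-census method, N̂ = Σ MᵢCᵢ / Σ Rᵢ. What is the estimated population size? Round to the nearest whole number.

N ≈ 2746

Σ MᵢCᵢ = 0·360 + 360·297 + 617·416 + 939·256 + 1108·285 = 0 + 106920 + 256672 + 240384 + 315780 = 919756
Σ Rᵢ = 0 + 40 + 94 + 87 + 114 = 335
N̂ = 919756 / 335 ≈ 2745.5 → 2746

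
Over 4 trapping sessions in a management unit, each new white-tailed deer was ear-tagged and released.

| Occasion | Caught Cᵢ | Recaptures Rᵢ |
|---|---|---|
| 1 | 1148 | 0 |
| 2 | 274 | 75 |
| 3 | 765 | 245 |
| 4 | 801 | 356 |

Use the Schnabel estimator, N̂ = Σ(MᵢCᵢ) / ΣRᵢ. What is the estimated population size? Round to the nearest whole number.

N ≈ 4202

Marked at large before each occasion: Mᵢ = Σⱼ<ᵢ (Cⱼ − Rⱼ) → M1=0, M2=1148, M3=1347, M4=1867
Σ MᵢCᵢ = 0·1148 + 1148·274 + 1347·765 + 1867·801 = 0 + 314552 + 1030455 + 1495467 = 2840474
Σ Rᵢ = 0 + 75 + 245 + 356 = 676
N̂ = 2840474 / 676 ≈ 4201.9 → 4202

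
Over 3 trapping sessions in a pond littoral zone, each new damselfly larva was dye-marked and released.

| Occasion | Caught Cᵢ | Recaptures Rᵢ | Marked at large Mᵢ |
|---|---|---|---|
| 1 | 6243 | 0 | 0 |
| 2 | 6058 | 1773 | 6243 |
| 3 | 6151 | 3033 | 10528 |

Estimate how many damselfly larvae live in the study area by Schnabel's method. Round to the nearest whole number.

Σ MᵢCᵢ = 0·6243 + 6243·6058 + 10528·6151 = 0 + 37820094 + 64757728 = 102577822
Σ Rᵢ = 0 + 1773 + 3033 = 4806
N̂ = 102577822 / 4806 ≈ 21343.7 → 21344

N ≈ 21,344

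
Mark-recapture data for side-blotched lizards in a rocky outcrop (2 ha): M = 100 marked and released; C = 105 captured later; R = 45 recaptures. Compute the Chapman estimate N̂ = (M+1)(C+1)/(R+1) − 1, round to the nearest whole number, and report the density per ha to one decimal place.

density ≈ 116.0 side-blotched lizards per ha

N̂ = 101·106/46 − 1 = 10706/46 − 1 ≈ 231.7 → 232
Density = N̂ / area = 232 / 2 = 116.0 per ha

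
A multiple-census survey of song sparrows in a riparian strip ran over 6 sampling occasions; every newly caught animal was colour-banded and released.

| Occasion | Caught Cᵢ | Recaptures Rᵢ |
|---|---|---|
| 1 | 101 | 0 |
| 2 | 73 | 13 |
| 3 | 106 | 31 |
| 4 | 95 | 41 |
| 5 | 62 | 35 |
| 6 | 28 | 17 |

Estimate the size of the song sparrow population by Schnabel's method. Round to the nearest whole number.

N ≈ 538

Marked at large before each occasion: Mᵢ = Σⱼ<ᵢ (Cⱼ − Rⱼ) → M1=0, M2=101, M3=161, M4=236, M5=290, M6=317
Σ MᵢCᵢ = 0·101 + 101·73 + 161·106 + 236·95 + 290·62 + 317·28 = 0 + 7373 + 17066 + 22420 + 17980 + 8876 = 73715
Σ Rᵢ = 0 + 13 + 31 + 41 + 35 + 17 = 137
N̂ = 73715 / 137 ≈ 538.1 → 538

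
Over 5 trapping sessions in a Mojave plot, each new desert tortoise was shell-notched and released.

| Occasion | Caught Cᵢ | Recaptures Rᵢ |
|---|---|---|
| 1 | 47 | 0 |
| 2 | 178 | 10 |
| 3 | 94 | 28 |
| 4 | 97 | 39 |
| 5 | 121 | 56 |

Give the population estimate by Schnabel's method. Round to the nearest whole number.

Marked at large before each occasion: Mᵢ = Σⱼ<ᵢ (Cⱼ − Rⱼ) → M1=0, M2=47, M3=215, M4=281, M5=339
Σ MᵢCᵢ = 0·47 + 47·178 + 215·94 + 281·97 + 339·121 = 0 + 8366 + 20210 + 27257 + 41019 = 96852
Σ Rᵢ = 0 + 10 + 28 + 39 + 56 = 133
N̂ = 96852 / 133 ≈ 728.2 → 728

N ≈ 728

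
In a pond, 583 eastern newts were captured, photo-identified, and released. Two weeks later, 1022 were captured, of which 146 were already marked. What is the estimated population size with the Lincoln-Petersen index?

If marked individuals mix randomly, R/C ≈ M/N, giving N ≈ M·C/R.
N = (583 × 1022) / 146 = 595826 / 146 = 4081

N = 4081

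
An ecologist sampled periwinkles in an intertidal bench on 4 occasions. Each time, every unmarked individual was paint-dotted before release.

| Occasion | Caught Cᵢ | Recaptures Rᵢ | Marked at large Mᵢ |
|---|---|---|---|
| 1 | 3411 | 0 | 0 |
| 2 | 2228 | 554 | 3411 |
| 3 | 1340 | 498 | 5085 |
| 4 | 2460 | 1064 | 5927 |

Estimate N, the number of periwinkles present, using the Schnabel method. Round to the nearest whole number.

Σ MᵢCᵢ = 0·3411 + 3411·2228 + 5085·1340 + 5927·2460 = 0 + 7599708 + 6813900 + 14580420 = 28994028
Σ Rᵢ = 0 + 554 + 498 + 1064 = 2116
N̂ = 28994028 / 2116 ≈ 13702.3 → 13702

N ≈ 13,702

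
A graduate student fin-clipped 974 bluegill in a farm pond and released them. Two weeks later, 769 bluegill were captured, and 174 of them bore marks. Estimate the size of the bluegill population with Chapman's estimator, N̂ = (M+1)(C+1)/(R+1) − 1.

N̂ = (974+1)(769+1)/(174+1) − 1 = 975·770/175 − 1
= 750750/175 − 1 = 4290 − 1 = 4289

N = 4289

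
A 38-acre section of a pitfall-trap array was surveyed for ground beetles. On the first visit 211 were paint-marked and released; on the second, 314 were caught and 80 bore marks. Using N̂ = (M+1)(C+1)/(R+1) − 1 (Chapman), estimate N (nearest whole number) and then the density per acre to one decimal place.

density ≈ 21.7 ground beetles per acre

N̂ = 212·315/81 − 1 = 66780/81 − 1 ≈ 823.4 → 823
Density = N̂ / area = 823 / 38 ≈ 21.66 → 21.7 per acre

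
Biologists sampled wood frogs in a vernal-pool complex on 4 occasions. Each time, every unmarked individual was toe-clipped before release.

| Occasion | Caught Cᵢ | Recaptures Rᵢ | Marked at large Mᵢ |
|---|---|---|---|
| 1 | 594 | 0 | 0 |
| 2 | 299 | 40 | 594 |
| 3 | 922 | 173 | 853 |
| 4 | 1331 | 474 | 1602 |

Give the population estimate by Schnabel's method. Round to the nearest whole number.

N ≈ 4507

Σ MᵢCᵢ = 0·594 + 594·299 + 853·922 + 1602·1331 = 0 + 177606 + 786466 + 2132262 = 3096334
Σ Rᵢ = 0 + 40 + 173 + 474 = 687
N̂ = 3096334 / 687 ≈ 4507.0 → 4507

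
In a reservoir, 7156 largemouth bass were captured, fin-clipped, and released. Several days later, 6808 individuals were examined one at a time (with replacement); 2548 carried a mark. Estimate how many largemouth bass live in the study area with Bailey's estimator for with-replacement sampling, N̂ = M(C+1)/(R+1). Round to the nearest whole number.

N ≈ 19,115

N̂ = 7156·(6808+1)/(2548+1) = 7156·6809/2549 = 48725204/2549 ≈ 19115.4 → 19115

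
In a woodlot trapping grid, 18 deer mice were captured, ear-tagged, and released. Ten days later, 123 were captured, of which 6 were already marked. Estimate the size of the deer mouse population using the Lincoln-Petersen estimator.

If marked individuals mix randomly, R/C ≈ M/N, giving N ≈ M·C/R.
N = (18 × 123) / 6 = 2214 / 6 = 369

N = 369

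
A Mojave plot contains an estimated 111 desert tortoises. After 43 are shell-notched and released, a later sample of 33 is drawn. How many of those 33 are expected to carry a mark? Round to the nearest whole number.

expected recaptures ≈ 13

Expected recaptures E[R] = M·C / N.
E[R] = 43 × 33 / 111 = 1419 / 111 ≈ 12.8 → 13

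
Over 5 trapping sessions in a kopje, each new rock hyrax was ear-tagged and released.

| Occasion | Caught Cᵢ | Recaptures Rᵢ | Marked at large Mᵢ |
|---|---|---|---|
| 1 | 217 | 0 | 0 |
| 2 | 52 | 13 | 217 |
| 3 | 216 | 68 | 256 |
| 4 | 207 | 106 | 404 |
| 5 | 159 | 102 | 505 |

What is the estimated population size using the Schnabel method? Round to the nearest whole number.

N ≈ 798

Σ MᵢCᵢ = 0·217 + 217·52 + 256·216 + 404·207 + 505·159 = 0 + 11284 + 55296 + 83628 + 80295 = 230503
Σ Rᵢ = 0 + 13 + 68 + 106 + 102 = 289
N̂ = 230503 / 289 ≈ 797.6 → 798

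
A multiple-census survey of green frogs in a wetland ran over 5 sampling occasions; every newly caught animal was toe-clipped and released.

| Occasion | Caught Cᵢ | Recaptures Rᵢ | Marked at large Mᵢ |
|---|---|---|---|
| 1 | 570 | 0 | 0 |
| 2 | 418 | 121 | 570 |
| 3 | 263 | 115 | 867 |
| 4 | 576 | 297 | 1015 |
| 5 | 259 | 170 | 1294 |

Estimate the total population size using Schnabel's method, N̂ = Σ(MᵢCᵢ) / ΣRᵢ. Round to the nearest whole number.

N ≈ 1972

Σ MᵢCᵢ = 0·570 + 570·418 + 867·263 + 1015·576 + 1294·259 = 0 + 238260 + 228021 + 584640 + 335146 = 1386067
Σ Rᵢ = 0 + 121 + 115 + 297 + 170 = 703
N̂ = 1386067 / 703 ≈ 1971.6 → 1972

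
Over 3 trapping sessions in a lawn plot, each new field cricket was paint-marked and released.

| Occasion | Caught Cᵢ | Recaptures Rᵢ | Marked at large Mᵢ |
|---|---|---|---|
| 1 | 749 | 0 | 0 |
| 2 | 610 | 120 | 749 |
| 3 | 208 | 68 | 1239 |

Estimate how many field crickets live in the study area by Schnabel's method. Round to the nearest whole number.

Σ MᵢCᵢ = 0·749 + 749·610 + 1239·208 = 0 + 456890 + 257712 = 714602
Σ Rᵢ = 0 + 120 + 68 = 188
N̂ = 714602 / 188 ≈ 3801.1 → 3801

N ≈ 3801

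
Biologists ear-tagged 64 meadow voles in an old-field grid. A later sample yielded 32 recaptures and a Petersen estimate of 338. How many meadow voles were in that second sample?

From N = M·C/R: C = N·R / M = 338·32 / 64 = 10816 / 64 = 169.

C = 169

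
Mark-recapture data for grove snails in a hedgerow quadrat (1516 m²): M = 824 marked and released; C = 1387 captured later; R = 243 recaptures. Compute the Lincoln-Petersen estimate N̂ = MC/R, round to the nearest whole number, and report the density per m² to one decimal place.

N̂ = 824·1387/243 = 1142888/243 ≈ 4703.2 → 4703
Density = N̂ / area = 4703 / 1516 ≈ 3.10 → 3.1 per m²

density ≈ 3.1 grove snails per m²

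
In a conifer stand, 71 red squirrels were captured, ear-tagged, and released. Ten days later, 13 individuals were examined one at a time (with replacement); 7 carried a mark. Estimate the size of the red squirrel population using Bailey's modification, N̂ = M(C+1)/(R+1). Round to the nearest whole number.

N̂ = 71·(13+1)/(7+1) = 71·14/8 = 994/8 ≈ 124.2 → 124

N ≈ 124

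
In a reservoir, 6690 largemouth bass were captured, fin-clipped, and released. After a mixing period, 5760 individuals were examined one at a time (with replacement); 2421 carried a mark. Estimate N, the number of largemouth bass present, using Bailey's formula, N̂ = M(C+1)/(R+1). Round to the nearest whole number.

N̂ = 6690·(5760+1)/(2421+1) = 6690·5761/2422 = 38541090/2422 ≈ 15912.9 → 15913

N ≈ 15,913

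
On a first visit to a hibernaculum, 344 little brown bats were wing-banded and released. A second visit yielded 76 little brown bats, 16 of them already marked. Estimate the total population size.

Lincoln-Petersen assumes M/N = R/C, so N = M·C / R.
N = (344 × 76) / 16 = 26144 / 16 = 1634

N = 1634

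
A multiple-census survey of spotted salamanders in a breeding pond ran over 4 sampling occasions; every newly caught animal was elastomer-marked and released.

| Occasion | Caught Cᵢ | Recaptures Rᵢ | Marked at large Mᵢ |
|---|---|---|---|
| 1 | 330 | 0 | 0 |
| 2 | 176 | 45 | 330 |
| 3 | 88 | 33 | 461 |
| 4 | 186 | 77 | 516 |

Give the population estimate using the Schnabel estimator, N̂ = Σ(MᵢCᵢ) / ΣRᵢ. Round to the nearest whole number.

Σ MᵢCᵢ = 0·330 + 330·176 + 461·88 + 516·186 = 0 + 58080 + 40568 + 95976 = 194624
Σ Rᵢ = 0 + 45 + 33 + 77 = 155
N̂ = 194624 / 155 ≈ 1255.6 → 1256

N ≈ 1256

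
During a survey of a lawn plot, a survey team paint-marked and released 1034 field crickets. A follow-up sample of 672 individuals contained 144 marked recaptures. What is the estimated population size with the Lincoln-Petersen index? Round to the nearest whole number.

N = (1034 × 672) / 144 = 694848 / 144 ≈ 4825.3 → 4825

N ≈ 4825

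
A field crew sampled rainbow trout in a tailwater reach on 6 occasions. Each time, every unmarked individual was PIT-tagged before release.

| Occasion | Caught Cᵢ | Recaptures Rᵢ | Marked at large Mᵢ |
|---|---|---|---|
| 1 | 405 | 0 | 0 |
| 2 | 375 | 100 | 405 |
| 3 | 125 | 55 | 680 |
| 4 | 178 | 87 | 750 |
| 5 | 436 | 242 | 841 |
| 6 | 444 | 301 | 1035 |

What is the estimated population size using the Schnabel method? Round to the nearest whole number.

N ≈ 1524

Σ MᵢCᵢ = 0·405 + 405·375 + 680·125 + 750·178 + 841·436 + 1035·444 = 0 + 151875 + 85000 + 133500 + 366676 + 459540 = 1196591
Σ Rᵢ = 0 + 100 + 55 + 87 + 242 + 301 = 785
N̂ = 1196591 / 785 ≈ 1524.3 → 1524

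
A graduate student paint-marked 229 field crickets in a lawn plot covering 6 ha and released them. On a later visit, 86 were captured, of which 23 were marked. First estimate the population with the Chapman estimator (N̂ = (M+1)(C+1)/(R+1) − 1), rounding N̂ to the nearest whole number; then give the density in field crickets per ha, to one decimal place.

N̂ = 230·87/24 − 1 = 20010/24 − 1 ≈ 832.8 → 833
Density = N̂ / area = 833 / 6 ≈ 138.83 → 138.8 per ha

density ≈ 138.8 field crickets per ha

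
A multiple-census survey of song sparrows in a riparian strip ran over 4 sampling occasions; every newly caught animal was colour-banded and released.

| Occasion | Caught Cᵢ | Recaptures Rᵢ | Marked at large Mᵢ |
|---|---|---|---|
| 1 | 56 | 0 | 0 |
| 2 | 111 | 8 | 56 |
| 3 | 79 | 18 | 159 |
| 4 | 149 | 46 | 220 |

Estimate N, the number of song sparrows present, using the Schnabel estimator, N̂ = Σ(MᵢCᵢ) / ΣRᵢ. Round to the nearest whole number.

N ≈ 716

Σ MᵢCᵢ = 0·56 + 56·111 + 159·79 + 220·149 = 0 + 6216 + 12561 + 32780 = 51557
Σ Rᵢ = 0 + 8 + 18 + 46 = 72
N̂ = 51557 / 72 ≈ 716.1 → 716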